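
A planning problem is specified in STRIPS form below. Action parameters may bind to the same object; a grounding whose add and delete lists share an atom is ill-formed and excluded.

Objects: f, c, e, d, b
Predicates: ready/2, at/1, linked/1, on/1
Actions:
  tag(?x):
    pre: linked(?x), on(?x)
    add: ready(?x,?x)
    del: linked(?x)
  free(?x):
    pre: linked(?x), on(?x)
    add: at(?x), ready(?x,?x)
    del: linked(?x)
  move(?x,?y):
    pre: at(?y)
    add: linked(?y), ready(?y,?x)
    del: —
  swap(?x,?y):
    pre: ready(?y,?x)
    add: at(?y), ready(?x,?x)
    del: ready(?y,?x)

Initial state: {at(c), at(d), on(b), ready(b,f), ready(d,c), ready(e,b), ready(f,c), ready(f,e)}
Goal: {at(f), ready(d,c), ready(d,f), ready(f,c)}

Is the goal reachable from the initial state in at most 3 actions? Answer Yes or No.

1. move(f,d)  →  {at(c), at(d), linked(d), on(b), ready(b,f), ready(d,c), ready(d,f), ready(e,b), ready(f,c), ready(f,e)}
2. swap(e,f)  →  {at(c), at(d), at(f), linked(d), on(b), ready(b,f), ready(d,c), ready(d,f), ready(e,b), ready(e,e), ready(f,c)}
optimal plan length = 2; 2 ≤ 3

Yes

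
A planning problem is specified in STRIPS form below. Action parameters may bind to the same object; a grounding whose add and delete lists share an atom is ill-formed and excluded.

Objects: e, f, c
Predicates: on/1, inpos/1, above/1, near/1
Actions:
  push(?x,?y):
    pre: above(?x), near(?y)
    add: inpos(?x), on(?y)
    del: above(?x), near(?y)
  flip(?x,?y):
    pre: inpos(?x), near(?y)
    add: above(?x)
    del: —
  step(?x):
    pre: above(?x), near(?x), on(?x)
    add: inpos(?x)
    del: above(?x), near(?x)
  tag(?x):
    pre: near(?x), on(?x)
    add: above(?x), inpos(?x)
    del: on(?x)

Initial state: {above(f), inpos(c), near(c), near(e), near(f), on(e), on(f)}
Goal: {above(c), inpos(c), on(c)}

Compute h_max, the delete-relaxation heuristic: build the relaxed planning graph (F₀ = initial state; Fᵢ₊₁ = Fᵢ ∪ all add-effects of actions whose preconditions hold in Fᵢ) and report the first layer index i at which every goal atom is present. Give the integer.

F0 = init (7 atoms)
F1 = F0 ∪ {above(c), above(e), inpos(e), inpos(f), on(c)}  (12 atoms)
goal ⊆ F1  ⇒  h_max = 1

1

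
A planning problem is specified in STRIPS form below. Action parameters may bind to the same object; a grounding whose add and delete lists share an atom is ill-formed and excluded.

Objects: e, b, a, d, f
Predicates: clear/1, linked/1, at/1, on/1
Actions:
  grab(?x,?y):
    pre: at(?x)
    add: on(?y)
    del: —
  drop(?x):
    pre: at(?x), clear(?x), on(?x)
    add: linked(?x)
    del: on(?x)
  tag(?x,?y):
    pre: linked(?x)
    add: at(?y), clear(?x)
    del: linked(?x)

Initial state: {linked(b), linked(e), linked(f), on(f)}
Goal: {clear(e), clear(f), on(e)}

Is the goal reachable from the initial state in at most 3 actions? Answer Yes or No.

Yes

1. tag(e,e)  →  {at(e), clear(e), linked(b), linked(f), on(f)}
2. grab(e,e)  →  {at(e), clear(e), linked(b), linked(f), on(e), on(f)}
3. tag(f,e)  →  {at(e), clear(e), clear(f), linked(b), on(e), on(f)}
optimal plan length = 3; 3 ≤ 3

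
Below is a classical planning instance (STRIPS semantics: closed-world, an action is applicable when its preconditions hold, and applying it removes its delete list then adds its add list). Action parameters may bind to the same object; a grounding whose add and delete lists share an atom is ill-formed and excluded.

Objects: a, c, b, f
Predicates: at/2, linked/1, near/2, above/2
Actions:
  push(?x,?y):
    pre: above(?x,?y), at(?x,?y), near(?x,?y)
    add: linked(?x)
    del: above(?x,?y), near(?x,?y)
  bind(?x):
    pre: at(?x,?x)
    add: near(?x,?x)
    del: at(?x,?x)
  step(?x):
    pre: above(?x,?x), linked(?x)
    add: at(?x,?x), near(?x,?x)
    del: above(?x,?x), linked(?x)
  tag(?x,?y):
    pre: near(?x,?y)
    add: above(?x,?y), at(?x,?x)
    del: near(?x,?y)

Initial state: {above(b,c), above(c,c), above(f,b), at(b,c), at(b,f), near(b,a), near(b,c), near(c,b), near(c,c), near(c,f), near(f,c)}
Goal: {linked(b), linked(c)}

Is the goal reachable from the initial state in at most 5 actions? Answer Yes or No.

1. push(b,c)  →  {above(c,c), above(f,b), at(b,c), at(b,f), linked(b), near(b,a), near(c,b), near(c,c), near(c,f), near(f,c)}
2. tag(c,b)  →  {above(c,b), above(c,c), above(f,b), at(b,c), at(b,f), at(c,c), linked(b), near(b,a), near(c,c), near(c,f), near(f,c)}
3. push(c,c)  →  {above(c,b), above(f,b), at(b,c), at(b,f), at(c,c), linked(b), linked(c), near(b,a), near(c,f), near(f,c)}
optimal plan length = 3; 3 ≤ 5

Yes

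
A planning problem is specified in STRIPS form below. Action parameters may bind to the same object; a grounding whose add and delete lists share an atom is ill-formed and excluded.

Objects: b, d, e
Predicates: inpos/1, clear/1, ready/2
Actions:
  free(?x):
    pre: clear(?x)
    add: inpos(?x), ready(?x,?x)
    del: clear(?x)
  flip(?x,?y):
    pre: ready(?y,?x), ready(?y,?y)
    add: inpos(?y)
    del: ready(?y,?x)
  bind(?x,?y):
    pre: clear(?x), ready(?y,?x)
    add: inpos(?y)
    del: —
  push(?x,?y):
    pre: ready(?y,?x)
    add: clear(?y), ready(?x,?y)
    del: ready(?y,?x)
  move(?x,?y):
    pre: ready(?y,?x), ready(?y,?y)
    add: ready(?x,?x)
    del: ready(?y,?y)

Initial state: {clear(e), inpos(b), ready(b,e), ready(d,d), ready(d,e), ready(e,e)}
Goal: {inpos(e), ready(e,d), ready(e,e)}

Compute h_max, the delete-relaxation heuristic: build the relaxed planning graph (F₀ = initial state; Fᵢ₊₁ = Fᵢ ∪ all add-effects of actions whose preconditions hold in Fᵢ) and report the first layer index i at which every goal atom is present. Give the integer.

1

F0 = init (6 atoms)
F1 = F0 ∪ {clear(b), clear(d), inpos(d), inpos(e), ready(e,b), ready(e,d)}  (12 atoms)
goal ⊆ F1  ⇒  h_max = 1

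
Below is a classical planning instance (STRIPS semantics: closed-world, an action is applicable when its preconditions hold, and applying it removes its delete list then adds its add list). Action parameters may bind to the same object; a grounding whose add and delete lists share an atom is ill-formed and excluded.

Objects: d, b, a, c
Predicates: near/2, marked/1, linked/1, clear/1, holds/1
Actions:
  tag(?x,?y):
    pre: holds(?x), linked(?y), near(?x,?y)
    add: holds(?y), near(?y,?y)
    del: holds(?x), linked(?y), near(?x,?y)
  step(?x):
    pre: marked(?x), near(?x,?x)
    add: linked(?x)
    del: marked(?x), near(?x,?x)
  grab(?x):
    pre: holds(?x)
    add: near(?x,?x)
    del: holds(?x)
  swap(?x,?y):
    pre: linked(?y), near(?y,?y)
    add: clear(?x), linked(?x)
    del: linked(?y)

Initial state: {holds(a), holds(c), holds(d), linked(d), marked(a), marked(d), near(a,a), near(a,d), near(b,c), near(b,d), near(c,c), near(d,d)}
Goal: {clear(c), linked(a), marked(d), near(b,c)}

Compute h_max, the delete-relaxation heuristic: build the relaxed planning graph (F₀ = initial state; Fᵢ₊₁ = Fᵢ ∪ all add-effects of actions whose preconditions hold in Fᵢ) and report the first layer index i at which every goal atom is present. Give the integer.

F0 = init (12 atoms)
F1 = F0 ∪ {clear(a), clear(b), clear(c), linked(a), linked(b), linked(c)}  (18 atoms)
goal ⊆ F1  ⇒  h_max = 1

1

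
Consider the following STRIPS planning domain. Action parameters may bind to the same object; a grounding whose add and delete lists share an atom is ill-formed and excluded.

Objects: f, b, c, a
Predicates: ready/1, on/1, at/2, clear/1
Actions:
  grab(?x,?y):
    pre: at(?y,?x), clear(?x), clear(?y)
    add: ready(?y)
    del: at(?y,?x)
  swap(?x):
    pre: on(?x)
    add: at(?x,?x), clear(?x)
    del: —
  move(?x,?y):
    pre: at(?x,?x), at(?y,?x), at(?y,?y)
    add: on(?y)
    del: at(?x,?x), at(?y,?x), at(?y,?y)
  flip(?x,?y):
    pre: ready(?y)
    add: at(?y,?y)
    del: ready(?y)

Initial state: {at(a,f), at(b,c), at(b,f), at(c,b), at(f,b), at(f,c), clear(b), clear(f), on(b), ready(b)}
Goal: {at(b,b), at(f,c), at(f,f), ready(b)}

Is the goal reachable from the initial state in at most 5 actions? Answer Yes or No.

Yes

1. grab(b,f)  →  {at(a,f), at(b,c), at(b,f), at(c,b), at(f,c), clear(b), clear(f), on(b), ready(b), ready(f)}
2. swap(b)  →  {at(a,f), at(b,b), at(b,c), at(b,f), at(c,b), at(f,c), clear(b), clear(f), on(b), ready(b), ready(f)}
3. flip(f,f)  →  {at(a,f), at(b,b), at(b,c), at(b,f), at(c,b), at(f,c), at(f,f), clear(b), clear(f), on(b), ready(b)}
optimal plan length = 3; 3 ≤ 5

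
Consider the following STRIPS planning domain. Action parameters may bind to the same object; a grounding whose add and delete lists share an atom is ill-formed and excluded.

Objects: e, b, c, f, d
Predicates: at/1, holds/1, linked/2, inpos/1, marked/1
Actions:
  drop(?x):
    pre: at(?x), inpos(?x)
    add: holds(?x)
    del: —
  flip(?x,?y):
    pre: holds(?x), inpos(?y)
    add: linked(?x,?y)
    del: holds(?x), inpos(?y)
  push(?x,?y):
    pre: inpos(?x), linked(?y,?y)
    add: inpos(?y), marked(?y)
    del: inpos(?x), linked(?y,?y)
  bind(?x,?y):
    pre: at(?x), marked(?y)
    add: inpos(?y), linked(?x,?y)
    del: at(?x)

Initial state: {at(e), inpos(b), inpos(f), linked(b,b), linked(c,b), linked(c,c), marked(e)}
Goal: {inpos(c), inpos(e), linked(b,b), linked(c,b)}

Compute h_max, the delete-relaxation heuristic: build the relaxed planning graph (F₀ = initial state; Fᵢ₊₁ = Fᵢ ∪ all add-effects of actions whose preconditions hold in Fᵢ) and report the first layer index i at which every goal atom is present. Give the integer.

1

F0 = init (7 atoms)
F1 = F0 ∪ {inpos(c), inpos(e), linked(e,e), marked(b), marked(c)}  (12 atoms)
goal ⊆ F1  ⇒  h_max = 1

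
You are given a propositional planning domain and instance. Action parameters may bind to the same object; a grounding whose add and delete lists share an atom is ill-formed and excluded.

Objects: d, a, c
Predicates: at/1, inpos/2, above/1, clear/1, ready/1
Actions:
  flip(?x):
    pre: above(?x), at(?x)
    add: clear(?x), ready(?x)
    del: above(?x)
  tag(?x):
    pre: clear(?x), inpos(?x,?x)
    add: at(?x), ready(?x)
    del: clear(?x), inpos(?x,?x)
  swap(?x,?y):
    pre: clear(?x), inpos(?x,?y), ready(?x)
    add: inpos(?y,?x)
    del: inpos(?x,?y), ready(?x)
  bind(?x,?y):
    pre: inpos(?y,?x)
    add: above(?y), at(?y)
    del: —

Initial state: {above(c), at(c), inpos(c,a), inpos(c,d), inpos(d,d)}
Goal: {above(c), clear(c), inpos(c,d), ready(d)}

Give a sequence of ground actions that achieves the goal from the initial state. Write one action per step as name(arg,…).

1. flip(c)  →  {at(c), clear(c), inpos(c,a), inpos(c,d), inpos(d,d), ready(c)}
2. bind(d,d)  →  {above(d), at(c), at(d), clear(c), inpos(c,a), inpos(c,d), inpos(d,d), ready(c)}
3. flip(d)  →  {at(c), at(d), clear(c), clear(d), inpos(c,a), inpos(c,d), inpos(d,d), ready(c), ready(d)}
4. bind(d,c)  →  {above(c), at(c), at(d), clear(c), clear(d), inpos(c,a), inpos(c,d), inpos(d,d), ready(c), ready(d)}

flip(c); bind(d,d); flip(d); bind(d,c)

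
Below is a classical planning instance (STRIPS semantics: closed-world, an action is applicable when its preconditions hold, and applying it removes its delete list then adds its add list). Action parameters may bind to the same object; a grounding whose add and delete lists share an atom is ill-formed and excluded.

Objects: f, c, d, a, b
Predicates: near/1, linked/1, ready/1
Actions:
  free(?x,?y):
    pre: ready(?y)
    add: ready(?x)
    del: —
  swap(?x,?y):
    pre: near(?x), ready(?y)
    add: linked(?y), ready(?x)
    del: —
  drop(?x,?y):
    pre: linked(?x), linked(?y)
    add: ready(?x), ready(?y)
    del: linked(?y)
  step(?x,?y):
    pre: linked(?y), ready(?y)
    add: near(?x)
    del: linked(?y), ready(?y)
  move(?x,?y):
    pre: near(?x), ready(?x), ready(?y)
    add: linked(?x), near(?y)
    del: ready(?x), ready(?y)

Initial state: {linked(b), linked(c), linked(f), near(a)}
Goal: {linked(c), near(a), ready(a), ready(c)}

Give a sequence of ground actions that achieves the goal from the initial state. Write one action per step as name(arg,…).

1. drop(f,c)  →  {linked(b), linked(f), near(a), ready(c), ready(f)}
2. swap(a,c)  →  {linked(b), linked(c), linked(f), near(a), ready(a), ready(c), ready(f)}

drop(f,c); swap(a,c)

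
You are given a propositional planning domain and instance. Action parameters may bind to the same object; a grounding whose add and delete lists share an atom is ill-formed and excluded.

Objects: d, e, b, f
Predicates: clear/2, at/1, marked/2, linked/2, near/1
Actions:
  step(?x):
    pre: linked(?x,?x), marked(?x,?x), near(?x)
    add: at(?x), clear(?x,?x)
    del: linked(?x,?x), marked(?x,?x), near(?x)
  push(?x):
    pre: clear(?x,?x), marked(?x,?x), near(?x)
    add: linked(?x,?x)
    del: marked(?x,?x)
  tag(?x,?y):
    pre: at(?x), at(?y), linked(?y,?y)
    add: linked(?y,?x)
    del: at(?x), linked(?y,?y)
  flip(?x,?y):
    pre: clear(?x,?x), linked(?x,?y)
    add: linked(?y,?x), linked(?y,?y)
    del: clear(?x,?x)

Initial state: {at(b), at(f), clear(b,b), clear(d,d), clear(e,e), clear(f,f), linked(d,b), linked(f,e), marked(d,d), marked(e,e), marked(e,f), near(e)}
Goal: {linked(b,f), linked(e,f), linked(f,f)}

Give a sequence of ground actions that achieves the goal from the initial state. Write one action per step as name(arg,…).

flip(d,b); tag(f,b); flip(b,f); flip(f,e)

1. flip(d,b)  →  {at(b), at(f), clear(b,b), clear(e,e), clear(f,f), linked(b,b), linked(b,d), linked(d,b), linked(f,e), marked(d,d), marked(e,e), marked(e,f), near(e)}
2. tag(f,b)  →  {at(b), clear(b,b), clear(e,e), clear(f,f), linked(b,d), linked(b,f), linked(d,b), linked(f,e), marked(d,d), marked(e,e), marked(e,f), near(e)}
3. flip(b,f)  →  {at(b), clear(e,e), clear(f,f), linked(b,d), linked(b,f), linked(d,b), linked(f,b), linked(f,e), linked(f,f), marked(d,d), marked(e,e), marked(e,f), near(e)}
4. flip(f,e)  →  {at(b), clear(e,e), linked(b,d), linked(b,f), linked(d,b), linked(e,e), linked(e,f), linked(f,b), linked(f,e), linked(f,f), marked(d,d), marked(e,e), marked(e,f), near(e)}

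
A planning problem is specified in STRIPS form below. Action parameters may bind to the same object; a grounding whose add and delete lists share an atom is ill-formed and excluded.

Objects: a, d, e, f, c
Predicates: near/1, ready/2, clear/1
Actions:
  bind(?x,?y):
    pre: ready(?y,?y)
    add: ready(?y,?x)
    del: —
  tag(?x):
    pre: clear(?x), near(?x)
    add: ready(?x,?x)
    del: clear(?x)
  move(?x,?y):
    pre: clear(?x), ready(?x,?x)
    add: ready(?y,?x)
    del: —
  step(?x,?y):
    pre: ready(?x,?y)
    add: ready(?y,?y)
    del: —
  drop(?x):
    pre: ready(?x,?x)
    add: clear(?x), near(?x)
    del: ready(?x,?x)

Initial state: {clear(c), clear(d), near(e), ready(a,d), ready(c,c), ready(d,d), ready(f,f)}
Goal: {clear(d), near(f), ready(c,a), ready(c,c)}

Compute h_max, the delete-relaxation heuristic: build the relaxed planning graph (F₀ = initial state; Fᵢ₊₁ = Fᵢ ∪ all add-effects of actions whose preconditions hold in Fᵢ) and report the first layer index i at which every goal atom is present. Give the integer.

1

F0 = init (7 atoms)
F1 = F0 ∪ {clear(f), near(c), near(d), near(f), ready(a,c), ready(c,a), ready(c,d), ready(c,e), ready(c,f), ready(d,a), ready(d,c), ready(d,e), ready(d,f), ready(e,c), ready(e,d), ready(f,a), ready(f,c), ready(f,d), ready(f,e)}  (26 atoms)
goal ⊆ F1  ⇒  h_max = 1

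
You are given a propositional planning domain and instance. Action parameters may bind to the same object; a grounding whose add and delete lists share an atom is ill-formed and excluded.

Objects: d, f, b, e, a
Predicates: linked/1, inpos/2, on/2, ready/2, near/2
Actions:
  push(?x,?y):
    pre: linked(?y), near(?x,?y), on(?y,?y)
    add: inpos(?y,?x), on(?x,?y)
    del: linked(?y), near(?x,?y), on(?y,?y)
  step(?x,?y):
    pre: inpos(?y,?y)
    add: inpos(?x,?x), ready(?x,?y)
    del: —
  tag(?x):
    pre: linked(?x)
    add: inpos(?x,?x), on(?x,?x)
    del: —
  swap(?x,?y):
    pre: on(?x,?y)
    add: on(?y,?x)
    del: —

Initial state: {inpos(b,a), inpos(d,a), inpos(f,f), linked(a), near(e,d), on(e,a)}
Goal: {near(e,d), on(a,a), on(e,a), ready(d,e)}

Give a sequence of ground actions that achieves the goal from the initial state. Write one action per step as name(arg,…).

1. step(e,f)  →  {inpos(b,a), inpos(d,a), inpos(e,e), inpos(f,f), linked(a), near(e,d), on(e,a), ready(e,f)}
2. step(d,e)  →  {inpos(b,a), inpos(d,a), inpos(d,d), inpos(e,e), inpos(f,f), linked(a), near(e,d), on(e,a), ready(d,e), ready(e,f)}
3. tag(a)  →  {inpos(a,a), inpos(b,a), inpos(d,a), inpos(d,d), inpos(e,e), inpos(f,f), linked(a), near(e,d), on(a,a), on(e,a), ready(d,e), ready(e,f)}

step(e,f); step(d,e); tag(a)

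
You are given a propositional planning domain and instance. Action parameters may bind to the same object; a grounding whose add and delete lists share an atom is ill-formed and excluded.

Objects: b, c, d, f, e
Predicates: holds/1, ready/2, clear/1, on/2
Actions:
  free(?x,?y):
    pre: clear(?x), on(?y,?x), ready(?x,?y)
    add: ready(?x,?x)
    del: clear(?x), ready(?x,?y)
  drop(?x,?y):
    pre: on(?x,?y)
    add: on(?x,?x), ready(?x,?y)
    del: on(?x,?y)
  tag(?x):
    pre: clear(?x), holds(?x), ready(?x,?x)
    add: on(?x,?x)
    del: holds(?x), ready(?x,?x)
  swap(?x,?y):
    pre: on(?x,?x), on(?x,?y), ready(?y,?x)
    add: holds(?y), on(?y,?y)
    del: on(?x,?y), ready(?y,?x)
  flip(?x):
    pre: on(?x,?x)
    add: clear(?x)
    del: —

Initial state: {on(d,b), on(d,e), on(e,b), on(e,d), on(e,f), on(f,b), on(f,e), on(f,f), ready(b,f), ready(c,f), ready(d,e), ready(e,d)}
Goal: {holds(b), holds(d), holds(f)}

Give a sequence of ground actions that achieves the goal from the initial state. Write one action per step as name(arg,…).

1. drop(f,e)  →  {on(d,b), on(d,e), on(e,b), on(e,d), on(e,f), on(f,b), on(f,f), ready(b,f), ready(c,f), ready(d,e), ready(e,d), ready(f,e)}
2. drop(e,b)  →  {on(d,b), on(d,e), on(e,d), on(e,e), on(e,f), on(f,b), on(f,f), ready(b,f), ready(c,f), ready(d,e), ready(e,b), ready(e,d), ready(f,e)}
3. swap(f,b)  →  {holds(b), on(b,b), on(d,b), on(d,e), on(e,d), on(e,e), on(e,f), on(f,f), ready(c,f), ready(d,e), ready(e,b), ready(e,d), ready(f,e)}
4. swap(e,d)  →  {holds(b), holds(d), on(b,b), on(d,b), on(d,d), on(d,e), on(e,e), on(e,f), on(f,f), ready(c,f), ready(e,b), ready(e,d), ready(f,e)}
5. swap(e,f)  →  {holds(b), holds(d), holds(f), on(b,b), on(d,b), on(d,d), on(d,e), on(e,e), on(f,f), ready(c,f), ready(e,b), ready(e,d)}

drop(f,e); drop(e,b); swap(f,b); swap(e,d); swap(e,f)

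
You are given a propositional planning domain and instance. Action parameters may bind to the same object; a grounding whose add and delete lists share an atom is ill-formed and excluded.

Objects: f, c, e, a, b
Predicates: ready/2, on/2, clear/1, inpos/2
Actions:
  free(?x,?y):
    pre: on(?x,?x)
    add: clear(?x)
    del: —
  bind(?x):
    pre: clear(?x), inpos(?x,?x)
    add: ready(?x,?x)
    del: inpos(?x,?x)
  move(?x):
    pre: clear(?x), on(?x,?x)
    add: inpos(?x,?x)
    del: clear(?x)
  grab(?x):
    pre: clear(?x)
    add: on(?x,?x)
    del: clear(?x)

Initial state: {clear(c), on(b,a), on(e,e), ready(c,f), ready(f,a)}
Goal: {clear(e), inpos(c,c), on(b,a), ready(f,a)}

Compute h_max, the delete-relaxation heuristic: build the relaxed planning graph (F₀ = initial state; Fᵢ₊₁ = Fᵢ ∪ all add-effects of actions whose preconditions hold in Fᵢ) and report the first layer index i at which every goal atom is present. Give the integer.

F0 = init (5 atoms)
F1 = F0 ∪ {clear(e), on(c,c)}  (7 atoms)
F2 = F1 ∪ {inpos(c,c), inpos(e,e)}  (9 atoms)
goal ⊆ F2  ⇒  h_max = 2

2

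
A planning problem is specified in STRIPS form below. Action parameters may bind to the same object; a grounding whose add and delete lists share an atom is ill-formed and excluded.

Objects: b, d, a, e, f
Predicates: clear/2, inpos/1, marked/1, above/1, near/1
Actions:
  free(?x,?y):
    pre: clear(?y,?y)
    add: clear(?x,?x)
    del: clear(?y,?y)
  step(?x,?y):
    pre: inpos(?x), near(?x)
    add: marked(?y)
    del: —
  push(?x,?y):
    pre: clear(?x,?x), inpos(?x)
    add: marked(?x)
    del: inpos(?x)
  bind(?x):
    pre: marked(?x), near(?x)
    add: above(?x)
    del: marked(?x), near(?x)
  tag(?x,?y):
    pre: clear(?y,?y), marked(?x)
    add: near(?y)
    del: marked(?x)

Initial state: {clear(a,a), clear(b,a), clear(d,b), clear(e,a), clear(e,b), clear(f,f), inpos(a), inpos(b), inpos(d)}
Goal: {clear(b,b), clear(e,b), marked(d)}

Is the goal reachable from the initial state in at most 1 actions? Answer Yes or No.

1. free(b,a)  →  {clear(b,a), clear(b,b), clear(d,b), clear(e,a), clear(e,b), clear(f,f), inpos(a), inpos(b), inpos(d)}
2. free(d,f)  →  {clear(b,a), clear(b,b), clear(d,b), clear(d,d), clear(e,a), clear(e,b), inpos(a), inpos(b), inpos(d)}
3. push(d,b)  →  {clear(b,a), clear(b,b), clear(d,b), clear(d,d), clear(e,a), clear(e,b), inpos(a), inpos(b), marked(d)}
optimal plan length = 3; 3 > 1

No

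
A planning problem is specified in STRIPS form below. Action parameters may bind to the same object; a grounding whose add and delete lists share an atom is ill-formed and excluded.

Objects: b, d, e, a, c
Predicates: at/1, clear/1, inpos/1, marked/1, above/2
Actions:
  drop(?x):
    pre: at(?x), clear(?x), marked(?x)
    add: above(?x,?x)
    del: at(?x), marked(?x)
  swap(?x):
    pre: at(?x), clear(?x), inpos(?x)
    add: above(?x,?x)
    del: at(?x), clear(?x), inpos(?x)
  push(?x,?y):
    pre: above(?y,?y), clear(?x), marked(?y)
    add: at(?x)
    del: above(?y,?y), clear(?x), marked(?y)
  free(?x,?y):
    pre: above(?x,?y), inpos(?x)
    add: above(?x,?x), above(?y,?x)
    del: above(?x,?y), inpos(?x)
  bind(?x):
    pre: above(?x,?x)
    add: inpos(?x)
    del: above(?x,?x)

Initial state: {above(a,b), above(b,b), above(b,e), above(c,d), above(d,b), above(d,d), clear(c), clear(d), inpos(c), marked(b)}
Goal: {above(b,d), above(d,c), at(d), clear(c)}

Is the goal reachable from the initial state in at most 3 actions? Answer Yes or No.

1. push(d,b)  →  {above(a,b), above(b,e), above(c,d), above(d,b), above(d,d), at(d), clear(c), inpos(c)}
2. free(c,d)  →  {above(a,b), above(b,e), above(c,c), above(d,b), above(d,c), above(d,d), at(d), clear(c)}
3. bind(d)  →  {above(a,b), above(b,e), above(c,c), above(d,b), above(d,c), at(d), clear(c), inpos(d)}
4. free(d,b)  →  {above(a,b), above(b,d), above(b,e), above(c,c), above(d,c), above(d,d), at(d), clear(c)}
optimal plan length = 4; 4 > 3

No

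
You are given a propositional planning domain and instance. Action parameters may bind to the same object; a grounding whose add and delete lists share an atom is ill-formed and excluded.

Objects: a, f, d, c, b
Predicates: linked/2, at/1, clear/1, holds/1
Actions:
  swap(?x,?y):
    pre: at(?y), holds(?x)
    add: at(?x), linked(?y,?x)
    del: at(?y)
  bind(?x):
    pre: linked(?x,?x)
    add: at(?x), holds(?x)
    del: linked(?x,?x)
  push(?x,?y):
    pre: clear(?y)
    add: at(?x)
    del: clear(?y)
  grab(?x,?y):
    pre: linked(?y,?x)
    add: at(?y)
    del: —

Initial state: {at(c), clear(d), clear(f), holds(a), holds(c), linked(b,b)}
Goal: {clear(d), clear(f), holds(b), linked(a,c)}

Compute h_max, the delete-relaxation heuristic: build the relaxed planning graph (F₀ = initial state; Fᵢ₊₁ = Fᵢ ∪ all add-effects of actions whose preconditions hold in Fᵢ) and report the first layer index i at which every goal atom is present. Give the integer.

F0 = init (6 atoms)
F1 = F0 ∪ {at(a), at(b), at(d), at(f), holds(b), linked(c,a)}  (12 atoms)
F2 = F1 ∪ {linked(a,b), linked(a,c), linked(b,a), linked(b,c), linked(c,b), linked(d,a), linked(d,b), linked(d,c), linked(f,a), linked(f,b), linked(f,c)}  (23 atoms)
goal ⊆ F2  ⇒  h_max = 2

2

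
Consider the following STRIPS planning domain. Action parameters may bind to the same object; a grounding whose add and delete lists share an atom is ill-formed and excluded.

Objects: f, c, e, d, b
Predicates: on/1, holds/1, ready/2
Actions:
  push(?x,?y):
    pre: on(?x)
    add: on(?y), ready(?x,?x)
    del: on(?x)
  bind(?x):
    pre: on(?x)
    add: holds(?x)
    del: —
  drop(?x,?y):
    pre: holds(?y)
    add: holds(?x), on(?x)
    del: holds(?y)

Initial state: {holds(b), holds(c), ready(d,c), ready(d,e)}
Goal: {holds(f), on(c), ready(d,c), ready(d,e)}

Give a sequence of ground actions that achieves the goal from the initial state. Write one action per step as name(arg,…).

1. drop(f,c)  →  {holds(b), holds(f), on(f), ready(d,c), ready(d,e)}
2. push(f,c)  →  {holds(b), holds(f), on(c), ready(d,c), ready(d,e), ready(f,f)}

drop(f,c); push(f,c)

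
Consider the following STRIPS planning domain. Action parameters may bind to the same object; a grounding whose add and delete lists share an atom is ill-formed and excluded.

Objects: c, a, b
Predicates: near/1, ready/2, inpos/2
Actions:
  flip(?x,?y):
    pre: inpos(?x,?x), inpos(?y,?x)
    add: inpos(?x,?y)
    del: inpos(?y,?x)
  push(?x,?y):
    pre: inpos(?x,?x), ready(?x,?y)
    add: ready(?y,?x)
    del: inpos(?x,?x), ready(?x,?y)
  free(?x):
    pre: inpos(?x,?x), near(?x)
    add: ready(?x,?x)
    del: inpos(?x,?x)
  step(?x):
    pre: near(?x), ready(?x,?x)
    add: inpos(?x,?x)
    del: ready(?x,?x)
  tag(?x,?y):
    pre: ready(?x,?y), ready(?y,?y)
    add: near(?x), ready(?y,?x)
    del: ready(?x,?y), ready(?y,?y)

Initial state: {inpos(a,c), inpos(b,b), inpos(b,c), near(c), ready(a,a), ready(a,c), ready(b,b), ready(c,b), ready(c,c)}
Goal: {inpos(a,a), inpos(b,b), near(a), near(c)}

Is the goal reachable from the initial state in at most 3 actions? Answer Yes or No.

Yes

1. tag(a,c)  →  {inpos(a,c), inpos(b,b), inpos(b,c), near(a), near(c), ready(a,a), ready(b,b), ready(c,a), ready(c,b)}
2. step(a)  →  {inpos(a,a), inpos(a,c), inpos(b,b), inpos(b,c), near(a), near(c), ready(b,b), ready(c,a), ready(c,b)}
optimal plan length = 2; 2 ≤ 3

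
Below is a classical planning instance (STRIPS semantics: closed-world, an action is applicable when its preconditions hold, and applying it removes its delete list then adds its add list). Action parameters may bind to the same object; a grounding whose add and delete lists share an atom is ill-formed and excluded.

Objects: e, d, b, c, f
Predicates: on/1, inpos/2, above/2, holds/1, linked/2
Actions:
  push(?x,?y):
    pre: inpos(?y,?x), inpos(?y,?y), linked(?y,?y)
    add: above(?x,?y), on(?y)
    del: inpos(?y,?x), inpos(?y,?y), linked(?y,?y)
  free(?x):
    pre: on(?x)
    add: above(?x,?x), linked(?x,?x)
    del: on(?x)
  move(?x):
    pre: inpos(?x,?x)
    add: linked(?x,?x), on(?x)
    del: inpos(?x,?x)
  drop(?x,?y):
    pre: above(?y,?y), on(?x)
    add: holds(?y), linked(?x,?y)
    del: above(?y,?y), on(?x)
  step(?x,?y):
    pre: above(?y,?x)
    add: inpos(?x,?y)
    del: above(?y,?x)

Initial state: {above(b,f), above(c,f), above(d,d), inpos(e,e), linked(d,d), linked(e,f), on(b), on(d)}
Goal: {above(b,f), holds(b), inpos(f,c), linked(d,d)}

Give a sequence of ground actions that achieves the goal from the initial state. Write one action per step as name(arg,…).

free(b); drop(d,b); step(f,c)

1. free(b)  →  {above(b,b), above(b,f), above(c,f), above(d,d), inpos(e,e), linked(b,b), linked(d,d), linked(e,f), on(d)}
2. drop(d,b)  →  {above(b,f), above(c,f), above(d,d), holds(b), inpos(e,e), linked(b,b), linked(d,b), linked(d,d), linked(e,f)}
3. step(f,c)  →  {above(b,f), above(d,d), holds(b), inpos(e,e), inpos(f,c), linked(b,b), linked(d,b), linked(d,d), linked(e,f)}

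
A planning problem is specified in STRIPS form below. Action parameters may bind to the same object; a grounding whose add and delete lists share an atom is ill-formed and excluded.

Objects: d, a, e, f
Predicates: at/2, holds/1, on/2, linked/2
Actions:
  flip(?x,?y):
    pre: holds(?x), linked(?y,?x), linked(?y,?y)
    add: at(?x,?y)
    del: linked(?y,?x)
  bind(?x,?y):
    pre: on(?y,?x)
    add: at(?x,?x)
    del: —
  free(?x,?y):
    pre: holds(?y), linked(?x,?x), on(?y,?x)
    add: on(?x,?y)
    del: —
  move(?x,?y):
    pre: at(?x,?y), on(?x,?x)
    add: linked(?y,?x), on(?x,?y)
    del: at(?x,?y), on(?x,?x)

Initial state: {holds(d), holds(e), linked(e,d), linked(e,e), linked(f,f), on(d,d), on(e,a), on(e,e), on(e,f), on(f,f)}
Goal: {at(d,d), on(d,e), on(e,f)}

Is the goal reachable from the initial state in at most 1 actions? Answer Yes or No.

No

1. flip(d,e)  →  {at(d,e), holds(d), holds(e), linked(e,e), linked(f,f), on(d,d), on(e,a), on(e,e), on(e,f), on(f,f)}
2. bind(d,d)  →  {at(d,d), at(d,e), holds(d), holds(e), linked(e,e), linked(f,f), on(d,d), on(e,a), on(e,e), on(e,f), on(f,f)}
3. move(d,e)  →  {at(d,d), holds(d), holds(e), linked(e,d), linked(e,e), linked(f,f), on(d,e), on(e,a), on(e,e), on(e,f), on(f,f)}
optimal plan length = 3; 3 > 1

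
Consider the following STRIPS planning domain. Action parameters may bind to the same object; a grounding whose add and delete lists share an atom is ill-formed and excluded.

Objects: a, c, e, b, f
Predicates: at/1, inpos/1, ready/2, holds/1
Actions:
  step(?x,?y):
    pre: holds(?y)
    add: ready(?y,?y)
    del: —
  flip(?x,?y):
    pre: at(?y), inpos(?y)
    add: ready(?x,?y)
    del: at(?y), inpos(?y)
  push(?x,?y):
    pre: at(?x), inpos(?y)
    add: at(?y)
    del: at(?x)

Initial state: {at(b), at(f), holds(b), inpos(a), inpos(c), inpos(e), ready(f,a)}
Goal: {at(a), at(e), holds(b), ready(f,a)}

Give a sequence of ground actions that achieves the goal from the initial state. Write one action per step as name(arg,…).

1. push(b,a)  →  {at(a), at(f), holds(b), inpos(a), inpos(c), inpos(e), ready(f,a)}
2. push(f,e)  →  {at(a), at(e), holds(b), inpos(a), inpos(c), inpos(e), ready(f,a)}

push(b,a); push(f,e)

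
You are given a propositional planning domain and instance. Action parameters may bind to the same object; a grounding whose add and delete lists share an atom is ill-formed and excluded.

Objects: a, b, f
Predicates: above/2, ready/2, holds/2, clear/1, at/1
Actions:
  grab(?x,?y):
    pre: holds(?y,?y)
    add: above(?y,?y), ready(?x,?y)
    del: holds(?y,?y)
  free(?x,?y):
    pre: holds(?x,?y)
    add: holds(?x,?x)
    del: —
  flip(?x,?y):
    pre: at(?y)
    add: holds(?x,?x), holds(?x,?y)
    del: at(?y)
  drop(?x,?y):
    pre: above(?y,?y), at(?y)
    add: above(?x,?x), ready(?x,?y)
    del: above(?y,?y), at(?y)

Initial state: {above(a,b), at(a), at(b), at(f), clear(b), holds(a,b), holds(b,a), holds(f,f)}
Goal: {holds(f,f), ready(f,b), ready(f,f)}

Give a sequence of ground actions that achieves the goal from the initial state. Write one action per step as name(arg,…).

1. grab(f,f)  →  {above(a,b), above(f,f), at(a), at(b), at(f), clear(b), holds(a,b), holds(b,a), ready(f,f)}
2. free(b,a)  →  {above(a,b), above(f,f), at(a), at(b), at(f), clear(b), holds(a,b), holds(b,a), holds(b,b), ready(f,f)}
3. grab(f,b)  →  {above(a,b), above(b,b), above(f,f), at(a), at(b), at(f), clear(b), holds(a,b), holds(b,a), ready(f,b), ready(f,f)}
4. flip(f,a)  →  {above(a,b), above(b,b), above(f,f), at(b), at(f), clear(b), holds(a,b), holds(b,a), holds(f,a), holds(f,f), ready(f,b), ready(f,f)}

grab(f,f); free(b,a); grab(f,b); flip(f,a)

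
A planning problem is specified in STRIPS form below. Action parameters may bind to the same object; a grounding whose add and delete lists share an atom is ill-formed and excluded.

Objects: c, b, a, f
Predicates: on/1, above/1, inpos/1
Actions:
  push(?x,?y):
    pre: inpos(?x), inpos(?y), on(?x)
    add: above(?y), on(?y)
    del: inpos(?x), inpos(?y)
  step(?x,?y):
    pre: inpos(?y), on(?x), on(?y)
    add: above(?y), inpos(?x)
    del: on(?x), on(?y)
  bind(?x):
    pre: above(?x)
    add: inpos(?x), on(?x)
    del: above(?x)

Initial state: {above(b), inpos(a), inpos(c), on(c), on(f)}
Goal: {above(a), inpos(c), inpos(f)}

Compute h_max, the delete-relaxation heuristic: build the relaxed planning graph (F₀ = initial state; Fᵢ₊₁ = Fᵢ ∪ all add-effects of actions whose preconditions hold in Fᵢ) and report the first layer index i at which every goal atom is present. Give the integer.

1

F0 = init (5 atoms)
F1 = F0 ∪ {above(a), above(c), inpos(b), inpos(f), on(a), on(b)}  (11 atoms)
goal ⊆ F1  ⇒  h_max = 1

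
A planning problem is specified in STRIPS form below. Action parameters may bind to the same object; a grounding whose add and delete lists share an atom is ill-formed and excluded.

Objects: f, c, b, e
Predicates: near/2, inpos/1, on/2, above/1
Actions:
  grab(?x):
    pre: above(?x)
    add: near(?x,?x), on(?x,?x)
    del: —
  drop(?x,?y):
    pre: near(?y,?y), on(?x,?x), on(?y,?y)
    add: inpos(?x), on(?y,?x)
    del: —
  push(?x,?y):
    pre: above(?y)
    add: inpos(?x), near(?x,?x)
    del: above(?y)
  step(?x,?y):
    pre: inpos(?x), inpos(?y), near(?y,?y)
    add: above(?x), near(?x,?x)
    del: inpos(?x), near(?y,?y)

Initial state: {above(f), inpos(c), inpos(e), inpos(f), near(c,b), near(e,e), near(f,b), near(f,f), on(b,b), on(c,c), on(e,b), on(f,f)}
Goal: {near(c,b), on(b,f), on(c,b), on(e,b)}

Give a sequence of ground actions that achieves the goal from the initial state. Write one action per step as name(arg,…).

push(c,f); drop(b,c); step(b,f); drop(f,b)

1. push(c,f)  →  {inpos(c), inpos(e), inpos(f), near(c,b), near(c,c), near(e,e), near(f,b), near(f,f), on(b,b), on(c,c), on(e,b), on(f,f)}
2. drop(b,c)  →  {inpos(b), inpos(c), inpos(e), inpos(f), near(c,b), near(c,c), near(e,e), near(f,b), near(f,f), on(b,b), on(c,b), on(c,c), on(e,b), on(f,f)}
3. step(b,f)  →  {above(b), inpos(c), inpos(e), inpos(f), near(b,b), near(c,b), near(c,c), near(e,e), near(f,b), on(b,b), on(c,b), on(c,c), on(e,b), on(f,f)}
4. drop(f,b)  →  {above(b), inpos(c), inpos(e), inpos(f), near(b,b), near(c,b), near(c,c), near(e,e), near(f,b), on(b,b), on(b,f), on(c,b), on(c,c), on(e,b), on(f,f)}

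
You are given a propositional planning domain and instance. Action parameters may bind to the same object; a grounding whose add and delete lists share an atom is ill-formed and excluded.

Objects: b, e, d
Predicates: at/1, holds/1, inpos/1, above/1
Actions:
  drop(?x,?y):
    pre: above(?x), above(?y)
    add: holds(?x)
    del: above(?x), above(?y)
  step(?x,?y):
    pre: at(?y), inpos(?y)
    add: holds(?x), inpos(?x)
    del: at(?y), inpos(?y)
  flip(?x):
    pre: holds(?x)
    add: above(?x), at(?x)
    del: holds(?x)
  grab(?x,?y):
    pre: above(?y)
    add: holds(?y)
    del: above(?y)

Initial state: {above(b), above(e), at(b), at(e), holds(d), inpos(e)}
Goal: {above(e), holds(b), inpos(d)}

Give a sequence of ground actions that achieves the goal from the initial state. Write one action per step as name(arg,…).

1. drop(b,b)  →  {above(e), at(b), at(e), holds(b), holds(d), inpos(e)}
2. step(d,e)  →  {above(e), at(b), holds(b), holds(d), inpos(d)}

drop(b,b); step(d,e)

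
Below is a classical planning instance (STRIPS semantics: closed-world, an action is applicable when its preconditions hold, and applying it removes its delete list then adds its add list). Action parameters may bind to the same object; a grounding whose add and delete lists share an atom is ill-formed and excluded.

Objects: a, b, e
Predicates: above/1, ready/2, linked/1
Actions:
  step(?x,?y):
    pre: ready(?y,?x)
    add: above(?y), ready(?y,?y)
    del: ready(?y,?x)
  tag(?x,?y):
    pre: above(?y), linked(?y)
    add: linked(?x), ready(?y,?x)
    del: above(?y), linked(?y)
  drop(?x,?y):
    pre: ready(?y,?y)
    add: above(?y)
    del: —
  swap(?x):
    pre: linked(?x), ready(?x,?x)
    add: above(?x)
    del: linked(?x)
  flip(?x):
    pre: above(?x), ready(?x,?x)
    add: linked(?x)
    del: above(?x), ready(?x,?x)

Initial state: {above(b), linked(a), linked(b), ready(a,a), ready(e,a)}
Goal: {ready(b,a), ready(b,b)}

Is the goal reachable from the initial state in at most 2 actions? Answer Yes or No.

1. step(a,e)  →  {above(b), above(e), linked(a), linked(b), ready(a,a), ready(e,e)}
2. tag(e,b)  →  {above(e), linked(a), linked(e), ready(a,a), ready(b,e), ready(e,e)}
3. step(e,b)  →  {above(b), above(e), linked(a), linked(e), ready(a,a), ready(b,b), ready(e,e)}
4. tag(b,e)  →  {above(b), linked(a), linked(b), ready(a,a), ready(b,b), ready(e,b), ready(e,e)}
5. tag(a,b)  →  {linked(a), ready(a,a), ready(b,a), ready(b,b), ready(e,b), ready(e,e)}
optimal plan length = 5; 5 > 2

No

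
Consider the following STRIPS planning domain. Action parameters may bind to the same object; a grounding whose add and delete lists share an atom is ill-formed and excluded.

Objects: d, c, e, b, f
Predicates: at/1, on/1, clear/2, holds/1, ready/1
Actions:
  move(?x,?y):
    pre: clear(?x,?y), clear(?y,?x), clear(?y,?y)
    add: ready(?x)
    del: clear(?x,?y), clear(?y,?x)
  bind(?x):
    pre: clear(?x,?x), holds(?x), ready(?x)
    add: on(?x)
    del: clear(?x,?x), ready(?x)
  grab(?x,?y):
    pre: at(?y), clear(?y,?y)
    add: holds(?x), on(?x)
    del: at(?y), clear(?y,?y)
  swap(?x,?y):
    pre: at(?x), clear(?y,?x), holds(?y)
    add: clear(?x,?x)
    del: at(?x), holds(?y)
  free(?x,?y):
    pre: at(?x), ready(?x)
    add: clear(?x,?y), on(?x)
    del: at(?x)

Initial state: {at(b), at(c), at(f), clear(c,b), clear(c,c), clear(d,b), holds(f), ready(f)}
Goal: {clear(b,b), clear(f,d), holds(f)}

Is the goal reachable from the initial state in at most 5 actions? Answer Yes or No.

Yes

1. grab(d,c)  →  {at(b), at(f), clear(c,b), clear(d,b), holds(d), holds(f), on(d), ready(f)}
2. swap(b,d)  →  {at(f), clear(b,b), clear(c,b), clear(d,b), holds(f), on(d), ready(f)}
3. free(f,d)  →  {clear(b,b), clear(c,b), clear(d,b), clear(f,d), holds(f), on(d), on(f), ready(f)}
optimal plan length = 3; 3 ≤ 5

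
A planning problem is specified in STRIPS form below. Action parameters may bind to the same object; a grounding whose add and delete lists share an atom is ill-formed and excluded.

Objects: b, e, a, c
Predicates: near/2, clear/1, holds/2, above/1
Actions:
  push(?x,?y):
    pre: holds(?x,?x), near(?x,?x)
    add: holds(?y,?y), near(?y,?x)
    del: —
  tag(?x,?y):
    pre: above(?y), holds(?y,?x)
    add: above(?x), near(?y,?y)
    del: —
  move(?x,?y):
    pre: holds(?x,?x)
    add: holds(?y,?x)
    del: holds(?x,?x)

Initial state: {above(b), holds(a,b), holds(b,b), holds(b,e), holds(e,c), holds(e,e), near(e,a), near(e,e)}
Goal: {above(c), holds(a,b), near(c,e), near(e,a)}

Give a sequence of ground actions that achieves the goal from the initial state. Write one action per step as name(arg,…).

1. push(e,c)  →  {above(b), holds(a,b), holds(b,b), holds(b,e), holds(c,c), holds(e,c), holds(e,e), near(c,e), near(e,a), near(e,e)}
2. tag(e,b)  →  {above(b), above(e), holds(a,b), holds(b,b), holds(b,e), holds(c,c), holds(e,c), holds(e,e), near(b,b), near(c,e), near(e,a), near(e,e)}
3. tag(c,e)  →  {above(b), above(c), above(e), holds(a,b), holds(b,b), holds(b,e), holds(c,c), holds(e,c), holds(e,e), near(b,b), near(c,e), near(e,a), near(e,e)}

push(e,c); tag(e,b); tag(c,e)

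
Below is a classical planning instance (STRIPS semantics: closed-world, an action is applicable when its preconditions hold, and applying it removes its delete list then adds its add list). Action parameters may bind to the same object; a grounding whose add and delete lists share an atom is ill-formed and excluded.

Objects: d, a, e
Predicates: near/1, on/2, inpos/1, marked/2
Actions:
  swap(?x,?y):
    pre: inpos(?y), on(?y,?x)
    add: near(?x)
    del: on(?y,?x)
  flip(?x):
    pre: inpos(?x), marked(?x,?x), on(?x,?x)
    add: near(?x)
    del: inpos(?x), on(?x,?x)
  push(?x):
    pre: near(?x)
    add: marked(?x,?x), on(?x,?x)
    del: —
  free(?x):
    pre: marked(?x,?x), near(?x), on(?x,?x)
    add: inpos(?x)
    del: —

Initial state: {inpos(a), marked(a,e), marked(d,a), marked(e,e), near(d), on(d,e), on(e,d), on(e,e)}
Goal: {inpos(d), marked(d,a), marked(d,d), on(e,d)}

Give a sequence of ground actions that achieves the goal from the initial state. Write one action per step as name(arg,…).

push(d); free(d)

1. push(d)  →  {inpos(a), marked(a,e), marked(d,a), marked(d,d), marked(e,e), near(d), on(d,d), on(d,e), on(e,d), on(e,e)}
2. free(d)  →  {inpos(a), inpos(d), marked(a,e), marked(d,a), marked(d,d), marked(e,e), near(d), on(d,d), on(d,e), on(e,d), on(e,e)}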